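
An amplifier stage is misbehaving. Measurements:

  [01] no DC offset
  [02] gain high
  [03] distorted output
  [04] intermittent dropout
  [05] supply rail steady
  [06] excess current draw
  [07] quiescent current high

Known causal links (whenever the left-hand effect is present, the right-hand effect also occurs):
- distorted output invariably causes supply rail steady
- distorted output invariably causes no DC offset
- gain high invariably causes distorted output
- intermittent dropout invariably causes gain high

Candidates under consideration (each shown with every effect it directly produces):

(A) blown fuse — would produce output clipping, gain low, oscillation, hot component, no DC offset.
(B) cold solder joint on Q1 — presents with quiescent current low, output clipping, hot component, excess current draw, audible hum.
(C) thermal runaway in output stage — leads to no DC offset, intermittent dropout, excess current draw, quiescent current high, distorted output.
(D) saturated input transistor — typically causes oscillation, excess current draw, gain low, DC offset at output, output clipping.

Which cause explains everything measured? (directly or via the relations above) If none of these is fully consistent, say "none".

C

Per-candidate check:
(A) blown fuse — no DC offset yes; gain high NO; distorted output NO; intermittent dropout NO; supply rail steady NO; excess current draw NO; quiescent current high NO
(B) cold solder joint on Q1 — fails on no DC offset, gain high, distorted output, intermittent dropout, supply rail steady, quiescent current high (predicts quiescent current low, not quiescent current high)
(C) thermal runaway in output stage — accounts for every observation (gain high via intermittent dropout → gain high)
(D) saturated input transistor — fails on no DC offset, gain high, distorted output, intermittent dropout, supply rail steady, quiescent current high (predicts DC offset at output, not no DC offset; predicts gain low, not gain high)
(C) alone accounts for all the evidence.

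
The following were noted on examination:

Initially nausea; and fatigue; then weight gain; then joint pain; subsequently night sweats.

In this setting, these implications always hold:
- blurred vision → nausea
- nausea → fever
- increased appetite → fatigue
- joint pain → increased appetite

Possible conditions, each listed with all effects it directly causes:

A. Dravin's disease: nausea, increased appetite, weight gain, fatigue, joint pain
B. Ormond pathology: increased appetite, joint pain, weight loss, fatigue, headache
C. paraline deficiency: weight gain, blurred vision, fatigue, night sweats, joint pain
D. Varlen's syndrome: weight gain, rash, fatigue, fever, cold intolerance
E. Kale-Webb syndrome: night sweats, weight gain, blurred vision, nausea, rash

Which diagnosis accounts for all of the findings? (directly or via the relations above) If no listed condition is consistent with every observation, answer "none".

For each candidate, compare predicted effects to what was observed:
(A) Dravin's disease — does not account for night sweats
(B) Ormond pathology — nausea -; fatigue +; weight gain -; joint pain +; night sweats -
(C) paraline deficiency — accounts for every observation (nausea via blurred vision → nausea)
(D) Varlen's syndrome — nausea -; fatigue +; weight gain +; joint pain -; night sweats -
(E) Kale-Webb syndrome — nausea +; fatigue -; weight gain +; joint pain -; night sweats +
(C) alone accounts for all the evidence.

C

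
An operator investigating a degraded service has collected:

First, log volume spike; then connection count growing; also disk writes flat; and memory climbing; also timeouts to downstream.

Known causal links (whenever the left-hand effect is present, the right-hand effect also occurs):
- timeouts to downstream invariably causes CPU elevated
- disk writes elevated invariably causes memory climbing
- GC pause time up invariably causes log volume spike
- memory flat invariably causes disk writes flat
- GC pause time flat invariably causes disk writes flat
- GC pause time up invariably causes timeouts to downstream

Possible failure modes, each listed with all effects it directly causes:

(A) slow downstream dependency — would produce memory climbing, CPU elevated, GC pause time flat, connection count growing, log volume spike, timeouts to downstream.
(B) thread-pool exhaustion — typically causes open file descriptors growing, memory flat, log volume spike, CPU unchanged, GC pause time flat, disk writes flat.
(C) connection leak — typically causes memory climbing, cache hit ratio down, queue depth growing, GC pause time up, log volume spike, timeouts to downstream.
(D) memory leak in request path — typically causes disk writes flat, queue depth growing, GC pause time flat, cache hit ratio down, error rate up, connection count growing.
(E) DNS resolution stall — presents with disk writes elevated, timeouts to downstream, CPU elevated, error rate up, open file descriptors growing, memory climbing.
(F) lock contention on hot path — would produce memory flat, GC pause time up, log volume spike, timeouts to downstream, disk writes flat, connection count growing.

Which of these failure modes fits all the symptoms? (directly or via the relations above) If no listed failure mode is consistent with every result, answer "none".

A

Checking each candidate against the observations:
(A) slow downstream dependency — log volume spike match; connection count growing match; disk writes flat match (via GC pause time flat → disk writes flat); memory climbing match; timeouts to downstream match
(B) thread-pool exhaustion — fails on connection count growing, memory climbing, timeouts to downstream (predicts memory flat, not memory climbing)
(C) connection leak — does not account for connection count growing, disk writes flat
(D) memory leak in request path — does not account for log volume spike, memory climbing, timeouts to downstream
(E) DNS resolution stall — fails on log volume spike, connection count growing, disk writes flat (predicts disk writes elevated, not disk writes flat)
(F) lock contention on hot path — fails on memory climbing (predicts memory flat, not memory climbing)
Only (A) is consistent with every observation.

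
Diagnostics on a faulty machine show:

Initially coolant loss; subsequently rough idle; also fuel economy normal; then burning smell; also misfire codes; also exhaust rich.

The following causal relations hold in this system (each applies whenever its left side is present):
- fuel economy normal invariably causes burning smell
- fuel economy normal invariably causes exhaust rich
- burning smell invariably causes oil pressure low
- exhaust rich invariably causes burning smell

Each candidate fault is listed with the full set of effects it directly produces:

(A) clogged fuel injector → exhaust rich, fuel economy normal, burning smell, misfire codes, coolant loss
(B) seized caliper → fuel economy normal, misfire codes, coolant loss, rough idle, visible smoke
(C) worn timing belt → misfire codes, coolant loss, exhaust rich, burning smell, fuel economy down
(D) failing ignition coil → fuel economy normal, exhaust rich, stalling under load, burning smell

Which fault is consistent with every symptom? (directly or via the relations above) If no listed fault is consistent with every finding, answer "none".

B

Per-candidate check:
(A) clogged fuel injector — coolant loss yes; rough idle NO; fuel economy normal yes; burning smell yes; misfire codes yes; exhaust rich yes
(B) seized caliper — accounts for every observation (burning smell through fuel economy normal → burning smell)
(C) worn timing belt — coolant loss yes; rough idle NO; fuel economy normal NO; burning smell yes; misfire codes yes; exhaust rich yes
(D) failing ignition coil — coolant loss NO; rough idle NO; fuel economy normal yes; burning smell yes; misfire codes NO; exhaust rich yes
(B) is the only candidate with no mismatches.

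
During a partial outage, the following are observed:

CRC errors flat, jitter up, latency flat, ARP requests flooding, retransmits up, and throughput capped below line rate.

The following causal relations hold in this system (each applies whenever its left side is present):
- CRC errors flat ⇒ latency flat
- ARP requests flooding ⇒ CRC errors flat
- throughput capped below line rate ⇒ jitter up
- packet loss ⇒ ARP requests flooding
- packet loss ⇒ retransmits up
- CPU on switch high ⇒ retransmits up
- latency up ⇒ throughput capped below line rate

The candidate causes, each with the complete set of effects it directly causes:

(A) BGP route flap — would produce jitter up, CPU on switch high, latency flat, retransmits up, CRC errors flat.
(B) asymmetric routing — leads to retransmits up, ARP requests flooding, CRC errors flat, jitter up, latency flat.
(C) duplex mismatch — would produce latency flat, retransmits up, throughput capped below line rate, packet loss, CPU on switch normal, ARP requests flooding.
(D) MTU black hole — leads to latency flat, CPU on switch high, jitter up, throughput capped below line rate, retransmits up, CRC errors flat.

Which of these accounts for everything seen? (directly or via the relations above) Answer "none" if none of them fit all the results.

For each candidate, compare predicted effects to what was observed:
(A) BGP route flap — CRC errors flat ✓; jitter up ✓; latency flat ✓; ARP requests flooding ✗; retransmits up ✓; throughput capped below line rate ✗
(B) asymmetric routing — CRC errors flat ✓; jitter up ✓; latency flat ✓; ARP requests flooding ✓; retransmits up ✓; throughput capped below line rate ✗
(C) duplex mismatch — accounts for every observation (CRC errors flat via ARP requests flooding → CRC errors flat)
(D) MTU black hole — does not account for ARP requests flooding
(C) alone accounts for all the evidence.

C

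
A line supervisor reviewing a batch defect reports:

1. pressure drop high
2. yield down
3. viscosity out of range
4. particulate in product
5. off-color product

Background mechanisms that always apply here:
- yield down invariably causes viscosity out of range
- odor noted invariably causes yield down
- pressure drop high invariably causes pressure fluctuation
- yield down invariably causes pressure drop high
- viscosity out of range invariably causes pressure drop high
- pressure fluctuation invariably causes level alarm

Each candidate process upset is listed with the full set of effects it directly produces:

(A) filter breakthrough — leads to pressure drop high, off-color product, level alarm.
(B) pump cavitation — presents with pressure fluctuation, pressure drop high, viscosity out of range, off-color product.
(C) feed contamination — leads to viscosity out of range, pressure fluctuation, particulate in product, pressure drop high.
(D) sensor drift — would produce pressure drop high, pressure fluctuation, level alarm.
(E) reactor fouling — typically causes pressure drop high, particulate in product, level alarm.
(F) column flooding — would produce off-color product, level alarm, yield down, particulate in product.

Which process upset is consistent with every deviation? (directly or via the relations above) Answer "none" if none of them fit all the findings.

For each candidate, compare predicted effects to what was observed:
(A) filter breakthrough — pressure drop high +; yield down -; viscosity out of range -; particulate in product -; off-color product +
(B) pump cavitation — pressure drop high +; yield down -; viscosity out of range +; particulate in product -; off-color product +
(C) feed contamination — does not account for yield down, off-color product
(D) sensor drift — does not account for yield down, viscosity out of range, particulate in product, off-color product
(E) reactor fouling — pressure drop high +; yield down -; viscosity out of range -; particulate in product +; off-color product -
(F) column flooding — accounts for every observation (pressure drop high through yield down → pressure drop high)
(F) alone accounts for all the evidence.

F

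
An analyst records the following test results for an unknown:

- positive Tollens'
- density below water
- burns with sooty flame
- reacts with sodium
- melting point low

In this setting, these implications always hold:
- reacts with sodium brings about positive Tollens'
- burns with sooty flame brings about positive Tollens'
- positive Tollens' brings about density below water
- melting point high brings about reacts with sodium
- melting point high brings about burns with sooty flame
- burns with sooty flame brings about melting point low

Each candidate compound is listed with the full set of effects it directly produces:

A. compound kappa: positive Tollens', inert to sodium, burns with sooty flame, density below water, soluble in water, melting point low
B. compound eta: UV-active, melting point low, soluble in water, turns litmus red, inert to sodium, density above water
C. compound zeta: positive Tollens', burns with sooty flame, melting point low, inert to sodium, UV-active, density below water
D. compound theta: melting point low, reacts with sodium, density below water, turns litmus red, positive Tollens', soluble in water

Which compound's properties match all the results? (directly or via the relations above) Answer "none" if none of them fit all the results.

Per-candidate check:
(A) compound kappa — fails on reacts with sodium (predicts inert to sodium, not reacts with sodium)
(B) compound eta — positive Tollens' miss; density below water miss; burns with sooty flame miss; reacts with sodium miss; melting point low match
(C) compound zeta — fails on reacts with sodium (predicts inert to sodium, not reacts with sodium)
(D) compound theta — does not account for burns with sooty flame
None of the listed candidates fits everything.

none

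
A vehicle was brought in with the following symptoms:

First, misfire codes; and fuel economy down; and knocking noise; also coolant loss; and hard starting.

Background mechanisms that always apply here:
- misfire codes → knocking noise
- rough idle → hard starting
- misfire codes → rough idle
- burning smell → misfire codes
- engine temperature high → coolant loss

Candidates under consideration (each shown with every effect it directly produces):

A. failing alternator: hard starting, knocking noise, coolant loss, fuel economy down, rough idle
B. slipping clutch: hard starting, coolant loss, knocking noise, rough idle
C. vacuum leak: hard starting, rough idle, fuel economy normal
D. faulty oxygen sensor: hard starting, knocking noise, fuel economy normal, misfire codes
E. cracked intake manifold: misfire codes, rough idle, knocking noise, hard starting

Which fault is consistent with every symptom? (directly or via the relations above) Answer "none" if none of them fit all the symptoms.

none

Per-candidate check:
(A) failing alternator — does not account for misfire codes
(B) slipping clutch — misfire codes -; fuel economy down -; knocking noise +; coolant loss +; hard starting +
(C) vacuum leak — fails on misfire codes, fuel economy down, knocking noise, coolant loss (predicts fuel economy normal, not fuel economy down)
(D) faulty oxygen sensor — misfire codes +; fuel economy down -; knocking noise +; coolant loss -; hard starting +
(E) cracked intake manifold — misfire codes +; fuel economy down -; knocking noise +; coolant loss -; hard starting +
Every candidate fails on at least one observation.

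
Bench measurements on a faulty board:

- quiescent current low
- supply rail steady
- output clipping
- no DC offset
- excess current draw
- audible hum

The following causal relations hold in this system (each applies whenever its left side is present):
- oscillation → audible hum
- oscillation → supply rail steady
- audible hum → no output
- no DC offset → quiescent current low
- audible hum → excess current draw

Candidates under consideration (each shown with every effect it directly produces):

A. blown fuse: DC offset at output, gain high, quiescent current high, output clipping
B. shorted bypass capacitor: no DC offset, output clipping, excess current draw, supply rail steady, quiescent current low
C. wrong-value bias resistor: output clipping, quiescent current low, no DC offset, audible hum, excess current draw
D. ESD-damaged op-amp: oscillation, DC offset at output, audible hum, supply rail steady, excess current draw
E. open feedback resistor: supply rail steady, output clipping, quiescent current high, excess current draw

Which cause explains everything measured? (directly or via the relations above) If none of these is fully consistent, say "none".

none

For each candidate, compare predicted effects to what was observed:
(A) blown fuse — fails on quiescent current low, supply rail steady, no DC offset, excess current draw, audible hum (predicts quiescent current high, not quiescent current low; predicts DC offset at output, not no DC offset)
(B) shorted bypass capacitor — quiescent current low +; supply rail steady +; output clipping +; no DC offset +; excess current draw +; audible hum -
(C) wrong-value bias resistor — does not account for supply rail steady
(D) ESD-damaged op-amp — quiescent current low -; supply rail steady +; output clipping -; no DC offset -; excess current draw +; audible hum +
(E) open feedback resistor — quiescent current low -; supply rail steady +; output clipping +; no DC offset -; excess current draw +; audible hum -
Every candidate fails on at least one observation.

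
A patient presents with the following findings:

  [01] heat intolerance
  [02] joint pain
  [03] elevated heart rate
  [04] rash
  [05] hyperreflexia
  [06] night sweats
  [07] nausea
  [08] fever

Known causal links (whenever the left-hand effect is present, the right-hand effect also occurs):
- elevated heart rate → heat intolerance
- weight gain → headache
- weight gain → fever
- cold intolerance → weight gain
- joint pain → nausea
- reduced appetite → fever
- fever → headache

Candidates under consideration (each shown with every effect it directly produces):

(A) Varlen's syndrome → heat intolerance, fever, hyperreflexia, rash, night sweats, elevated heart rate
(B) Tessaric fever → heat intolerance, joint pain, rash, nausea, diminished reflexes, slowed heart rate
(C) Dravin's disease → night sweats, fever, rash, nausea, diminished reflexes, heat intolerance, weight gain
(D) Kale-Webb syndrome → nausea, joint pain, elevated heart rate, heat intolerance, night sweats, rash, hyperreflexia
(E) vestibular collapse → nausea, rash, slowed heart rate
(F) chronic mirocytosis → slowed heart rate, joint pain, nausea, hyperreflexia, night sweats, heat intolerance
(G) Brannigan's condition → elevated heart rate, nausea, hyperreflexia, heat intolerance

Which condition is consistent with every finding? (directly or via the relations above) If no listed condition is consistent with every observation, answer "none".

For each candidate, compare predicted effects to what was observed:
(A) Varlen's syndrome — does not account for joint pain, nausea
(B) Tessaric fever — fails on elevated heart rate, hyperreflexia, night sweats, fever (predicts slowed heart rate, not elevated heart rate; predicts diminished reflexes, not hyperreflexia)
(C) Dravin's disease — heat intolerance +; joint pain -; elevated heart rate -; rash +; hyperreflexia -; night sweats +; nausea +; fever +
(D) Kale-Webb syndrome — does not account for fever
(E) vestibular collapse — heat intolerance -; joint pain -; elevated heart rate -; rash +; hyperreflexia -; night sweats -; nausea +; fever -
(F) chronic mirocytosis — heat intolerance +; joint pain +; elevated heart rate -; rash -; hyperreflexia +; night sweats +; nausea +; fever -
(G) Brannigan's condition — does not account for joint pain, rash, night sweats, fever
No candidate is consistent with all observations.

none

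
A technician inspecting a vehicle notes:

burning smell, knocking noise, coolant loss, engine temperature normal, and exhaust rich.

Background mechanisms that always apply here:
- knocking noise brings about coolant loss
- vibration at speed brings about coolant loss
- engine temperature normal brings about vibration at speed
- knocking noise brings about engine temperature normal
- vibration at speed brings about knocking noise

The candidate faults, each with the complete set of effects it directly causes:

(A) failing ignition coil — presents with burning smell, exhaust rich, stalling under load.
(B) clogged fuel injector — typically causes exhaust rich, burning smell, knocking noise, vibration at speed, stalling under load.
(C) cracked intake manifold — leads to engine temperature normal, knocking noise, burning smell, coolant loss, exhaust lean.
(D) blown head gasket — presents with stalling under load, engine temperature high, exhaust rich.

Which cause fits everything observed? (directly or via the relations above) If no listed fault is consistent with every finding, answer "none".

Per-candidate check:
(A) failing ignition coil — burning smell match; knocking noise miss; coolant loss miss; engine temperature normal miss; exhaust rich match
(B) clogged fuel injector — accounts for every observation (coolant loss by vibration at speed → coolant loss)
(C) cracked intake manifold — burning smell match; knocking noise match; coolant loss match; engine temperature normal match; exhaust rich miss
(D) blown head gasket — fails on burning smell, knocking noise, coolant loss, engine temperature normal (predicts engine temperature high, not engine temperature normal)
(B) is the only candidate with no mismatches.

B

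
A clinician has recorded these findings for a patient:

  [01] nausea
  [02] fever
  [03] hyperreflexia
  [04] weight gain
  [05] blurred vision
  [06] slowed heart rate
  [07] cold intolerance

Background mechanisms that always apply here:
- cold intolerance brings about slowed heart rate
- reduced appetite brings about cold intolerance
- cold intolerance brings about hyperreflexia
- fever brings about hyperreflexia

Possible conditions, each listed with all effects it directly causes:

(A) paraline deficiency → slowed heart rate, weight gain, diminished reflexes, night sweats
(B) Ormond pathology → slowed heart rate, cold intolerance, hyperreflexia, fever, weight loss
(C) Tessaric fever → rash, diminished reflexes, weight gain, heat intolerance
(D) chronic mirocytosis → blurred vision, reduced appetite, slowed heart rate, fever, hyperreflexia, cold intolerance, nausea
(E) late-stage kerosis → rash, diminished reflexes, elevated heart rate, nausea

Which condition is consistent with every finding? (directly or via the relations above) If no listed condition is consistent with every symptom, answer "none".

For each candidate, compare predicted effects to what was observed:
(A) paraline deficiency — fails on nausea, fever, hyperreflexia, blurred vision, cold intolerance (predicts diminished reflexes, not hyperreflexia)
(B) Ormond pathology — nausea NO; fever yes; hyperreflexia yes; weight gain NO; blurred vision NO; slowed heart rate yes; cold intolerance yes
(C) Tessaric fever — nausea NO; fever NO; hyperreflexia NO; weight gain yes; blurred vision NO; slowed heart rate NO; cold intolerance NO
(D) chronic mirocytosis — nausea yes; fever yes; hyperreflexia yes; weight gain NO; blurred vision yes; slowed heart rate yes; cold intolerance yes
(E) late-stage kerosis — nausea yes; fever NO; hyperreflexia NO; weight gain NO; blurred vision NO; slowed heart rate NO; cold intolerance NO
Every candidate fails on at least one observation.

none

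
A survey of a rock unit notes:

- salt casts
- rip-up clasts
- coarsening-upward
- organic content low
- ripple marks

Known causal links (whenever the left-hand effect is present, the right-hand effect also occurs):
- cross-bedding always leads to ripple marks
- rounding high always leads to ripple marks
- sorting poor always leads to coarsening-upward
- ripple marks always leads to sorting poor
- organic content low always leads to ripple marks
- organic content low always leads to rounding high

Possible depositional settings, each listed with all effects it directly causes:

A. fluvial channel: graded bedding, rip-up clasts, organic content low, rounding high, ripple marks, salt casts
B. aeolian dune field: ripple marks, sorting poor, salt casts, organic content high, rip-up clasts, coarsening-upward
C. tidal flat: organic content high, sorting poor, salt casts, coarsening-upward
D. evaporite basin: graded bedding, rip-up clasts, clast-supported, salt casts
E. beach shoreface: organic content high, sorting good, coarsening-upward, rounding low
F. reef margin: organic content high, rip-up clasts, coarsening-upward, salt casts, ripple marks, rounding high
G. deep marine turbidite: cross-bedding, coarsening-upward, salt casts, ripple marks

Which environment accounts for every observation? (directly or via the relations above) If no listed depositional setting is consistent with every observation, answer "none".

Testing each hypothesis:
(A) fluvial channel — accounts for every observation (coarsening-upward via ripple marks → sorting poor → coarsening-upward)
(B) aeolian dune field — fails on organic content low (predicts organic content high, not organic content low)
(C) tidal flat — fails on rip-up clasts, organic content low, ripple marks (predicts organic content high, not organic content low)
(D) evaporite basin — salt casts match; rip-up clasts match; coarsening-upward miss; organic content low miss; ripple marks miss
(E) beach shoreface — fails on salt casts, rip-up clasts, organic content low, ripple marks (predicts organic content high, not organic content low)
(F) reef margin — salt casts match; rip-up clasts match; coarsening-upward match; organic content low miss; ripple marks match
(G) deep marine turbidite — does not account for rip-up clasts, organic content low
(A) alone accounts for all the evidence.

A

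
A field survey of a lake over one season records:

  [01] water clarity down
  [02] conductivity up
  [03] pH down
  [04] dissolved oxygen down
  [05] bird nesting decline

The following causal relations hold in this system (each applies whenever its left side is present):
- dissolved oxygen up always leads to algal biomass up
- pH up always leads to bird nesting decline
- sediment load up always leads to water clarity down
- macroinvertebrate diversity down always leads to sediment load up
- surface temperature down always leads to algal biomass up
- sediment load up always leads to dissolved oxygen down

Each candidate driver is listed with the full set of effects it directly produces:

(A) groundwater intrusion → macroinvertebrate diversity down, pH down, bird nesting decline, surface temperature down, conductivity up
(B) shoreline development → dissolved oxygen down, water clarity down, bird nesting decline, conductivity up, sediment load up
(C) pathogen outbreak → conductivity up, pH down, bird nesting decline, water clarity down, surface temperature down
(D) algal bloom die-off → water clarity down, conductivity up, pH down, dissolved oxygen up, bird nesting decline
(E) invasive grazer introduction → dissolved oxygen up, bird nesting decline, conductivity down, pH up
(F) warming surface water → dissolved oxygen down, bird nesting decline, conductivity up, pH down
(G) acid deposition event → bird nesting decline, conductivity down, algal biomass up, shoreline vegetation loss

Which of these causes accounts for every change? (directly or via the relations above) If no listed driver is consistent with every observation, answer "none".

Testing each hypothesis:
(A) groundwater intrusion — water clarity down match (via macroinvertebrate diversity down → sediment load up → water clarity down); conductivity up match; pH down match; dissolved oxygen down match (via macroinvertebrate diversity down → sediment load up → dissolved oxygen down); bird nesting decline match
(B) shoreline development — does not account for pH down
(C) pathogen outbreak — water clarity down match; conductivity up match; pH down match; dissolved oxygen down miss; bird nesting decline match
(D) algal bloom die-off — fails on dissolved oxygen down (predicts dissolved oxygen up, not dissolved oxygen down)
(E) invasive grazer introduction — fails on water clarity down, conductivity up, pH down, dissolved oxygen down (predicts conductivity down, not conductivity up; predicts pH up, not pH down; predicts dissolved oxygen up, not dissolved oxygen down)
(F) warming surface water — water clarity down miss; conductivity up match; pH down match; dissolved oxygen down match; bird nesting decline match
(G) acid deposition event — water clarity down miss; conductivity up miss; pH down miss; dissolved oxygen down miss; bird nesting decline match
(A) alone accounts for all the evidence.

A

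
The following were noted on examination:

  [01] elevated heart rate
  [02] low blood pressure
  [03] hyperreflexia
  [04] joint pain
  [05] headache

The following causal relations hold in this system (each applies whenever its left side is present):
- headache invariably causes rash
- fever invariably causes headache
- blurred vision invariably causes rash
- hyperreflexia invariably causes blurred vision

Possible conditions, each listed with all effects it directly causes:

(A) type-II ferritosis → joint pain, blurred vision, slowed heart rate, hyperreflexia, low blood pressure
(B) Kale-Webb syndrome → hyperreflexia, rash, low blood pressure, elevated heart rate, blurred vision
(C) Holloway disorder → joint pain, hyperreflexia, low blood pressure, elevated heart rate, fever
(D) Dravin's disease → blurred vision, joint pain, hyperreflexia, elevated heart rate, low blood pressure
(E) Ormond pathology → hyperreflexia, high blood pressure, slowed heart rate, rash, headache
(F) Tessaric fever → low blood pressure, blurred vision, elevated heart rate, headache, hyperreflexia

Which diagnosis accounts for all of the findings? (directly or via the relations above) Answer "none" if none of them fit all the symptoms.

C

Checking each candidate against the observations:
(A) type-II ferritosis — fails on elevated heart rate, headache (predicts slowed heart rate, not elevated heart rate)
(B) Kale-Webb syndrome — elevated heart rate match; low blood pressure match; hyperreflexia match; joint pain miss; headache miss
(C) Holloway disorder — elevated heart rate match; low blood pressure match; hyperreflexia match; joint pain match; headache match (via fever → headache)
(D) Dravin's disease — elevated heart rate match; low blood pressure match; hyperreflexia match; joint pain match; headache miss
(E) Ormond pathology — elevated heart rate miss; low blood pressure miss; hyperreflexia match; joint pain miss; headache match
(F) Tessaric fever — elevated heart rate match; low blood pressure match; hyperreflexia match; joint pain miss; headache match
Only (C) is consistent with every observation.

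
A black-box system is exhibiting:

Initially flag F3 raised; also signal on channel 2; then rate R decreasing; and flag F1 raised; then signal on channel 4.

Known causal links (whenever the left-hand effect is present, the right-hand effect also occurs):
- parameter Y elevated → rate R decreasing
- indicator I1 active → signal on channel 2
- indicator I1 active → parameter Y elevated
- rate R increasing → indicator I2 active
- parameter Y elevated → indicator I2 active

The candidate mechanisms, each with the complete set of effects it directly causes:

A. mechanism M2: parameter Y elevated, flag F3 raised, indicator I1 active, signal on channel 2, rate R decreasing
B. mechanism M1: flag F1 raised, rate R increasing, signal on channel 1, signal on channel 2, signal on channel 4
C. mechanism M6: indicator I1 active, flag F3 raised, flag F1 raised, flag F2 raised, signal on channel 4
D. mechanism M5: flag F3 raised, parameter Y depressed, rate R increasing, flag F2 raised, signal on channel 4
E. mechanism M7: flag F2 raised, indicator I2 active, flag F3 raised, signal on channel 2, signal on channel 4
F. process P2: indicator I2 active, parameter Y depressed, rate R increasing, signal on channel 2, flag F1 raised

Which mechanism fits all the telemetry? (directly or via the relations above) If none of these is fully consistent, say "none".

C

Checking each candidate against the observations:
(A) mechanism M2 — flag F3 raised +; signal on channel 2 +; rate R decreasing +; flag F1 raised -; signal on channel 4 -
(B) mechanism M1 — flag F3 raised -; signal on channel 2 +; rate R decreasing -; flag F1 raised +; signal on channel 4 +
(C) mechanism M6 — flag F3 raised +; signal on channel 2 + (through indicator I1 active → signal on channel 2); rate R decreasing + (through indicator I1 active → parameter Y elevated → rate R decreasing); flag F1 raised +; signal on channel 4 +
(D) mechanism M5 — flag F3 raised +; signal on channel 2 -; rate R decreasing -; flag F1 raised -; signal on channel 4 +
(E) mechanism M7 — flag F3 raised +; signal on channel 2 +; rate R decreasing -; flag F1 raised -; signal on channel 4 +
(F) process P2 — flag F3 raised -; signal on channel 2 +; rate R decreasing -; flag F1 raised +; signal on channel 4 -
(C) is the only candidate with no mismatches.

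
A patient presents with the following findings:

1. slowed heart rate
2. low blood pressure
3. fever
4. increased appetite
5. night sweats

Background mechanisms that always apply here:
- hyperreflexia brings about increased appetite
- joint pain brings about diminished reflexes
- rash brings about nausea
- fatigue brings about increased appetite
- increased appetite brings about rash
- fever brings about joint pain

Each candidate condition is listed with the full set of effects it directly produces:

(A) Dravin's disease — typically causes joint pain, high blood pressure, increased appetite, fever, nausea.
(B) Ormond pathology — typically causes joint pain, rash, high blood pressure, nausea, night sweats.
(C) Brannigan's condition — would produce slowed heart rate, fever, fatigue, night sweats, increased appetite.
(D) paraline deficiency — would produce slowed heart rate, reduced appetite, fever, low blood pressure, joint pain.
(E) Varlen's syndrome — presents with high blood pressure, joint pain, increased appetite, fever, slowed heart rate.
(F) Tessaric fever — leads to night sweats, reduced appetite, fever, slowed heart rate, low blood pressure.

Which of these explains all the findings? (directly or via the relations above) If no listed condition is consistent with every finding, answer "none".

Testing each hypothesis:
(A) Dravin's disease — slowed heart rate miss; low blood pressure miss; fever match; increased appetite match; night sweats miss
(B) Ormond pathology — slowed heart rate miss; low blood pressure miss; fever miss; increased appetite miss; night sweats match
(C) Brannigan's condition — slowed heart rate match; low blood pressure miss; fever match; increased appetite match; night sweats match
(D) paraline deficiency — slowed heart rate match; low blood pressure match; fever match; increased appetite miss; night sweats miss
(E) Varlen's syndrome — fails on low blood pressure, night sweats (predicts high blood pressure, not low blood pressure)
(F) Tessaric fever — fails on increased appetite (predicts reduced appetite, not increased appetite)
None of the listed candidates fits everything.

none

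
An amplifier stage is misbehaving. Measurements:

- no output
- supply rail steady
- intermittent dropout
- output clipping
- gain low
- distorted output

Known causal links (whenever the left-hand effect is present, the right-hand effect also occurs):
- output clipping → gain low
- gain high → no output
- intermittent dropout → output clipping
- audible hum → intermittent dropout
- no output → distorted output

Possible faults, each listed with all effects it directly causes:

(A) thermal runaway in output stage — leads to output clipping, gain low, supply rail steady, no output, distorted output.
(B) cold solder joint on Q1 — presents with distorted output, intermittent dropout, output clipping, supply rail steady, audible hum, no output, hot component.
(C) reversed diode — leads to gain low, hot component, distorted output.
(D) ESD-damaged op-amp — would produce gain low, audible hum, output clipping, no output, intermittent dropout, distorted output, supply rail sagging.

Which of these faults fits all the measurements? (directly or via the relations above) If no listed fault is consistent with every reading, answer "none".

For each candidate, compare predicted effects to what was observed:
(A) thermal runaway in output stage — no output yes; supply rail steady yes; intermittent dropout NO; output clipping yes; gain low yes; distorted output yes
(B) cold solder joint on Q1 — no output yes; supply rail steady yes; intermittent dropout yes; output clipping yes; gain low yes (by output clipping → gain low); distorted output yes
(C) reversed diode — does not account for no output, supply rail steady, intermittent dropout, output clipping
(D) ESD-damaged op-amp — fails on supply rail steady (predicts supply rail sagging, not supply rail steady)
(B) is the only candidate with no mismatches.

B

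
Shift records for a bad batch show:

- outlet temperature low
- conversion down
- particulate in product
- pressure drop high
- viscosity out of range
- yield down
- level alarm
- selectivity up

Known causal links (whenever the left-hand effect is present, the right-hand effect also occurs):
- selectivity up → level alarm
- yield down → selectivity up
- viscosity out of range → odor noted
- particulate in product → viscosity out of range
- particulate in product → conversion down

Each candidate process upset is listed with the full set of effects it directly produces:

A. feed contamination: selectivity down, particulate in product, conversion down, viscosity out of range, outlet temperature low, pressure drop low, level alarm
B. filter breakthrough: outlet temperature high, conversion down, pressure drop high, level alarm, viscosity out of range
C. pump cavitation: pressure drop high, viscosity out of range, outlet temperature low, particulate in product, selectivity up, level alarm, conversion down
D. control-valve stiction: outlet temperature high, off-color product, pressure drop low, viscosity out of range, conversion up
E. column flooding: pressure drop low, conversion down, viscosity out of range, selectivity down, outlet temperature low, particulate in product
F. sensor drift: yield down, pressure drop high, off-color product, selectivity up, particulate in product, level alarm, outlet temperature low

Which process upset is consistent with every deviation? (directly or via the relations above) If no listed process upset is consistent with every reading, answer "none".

F

For each candidate, compare predicted effects to what was observed:
(A) feed contamination — outlet temperature low match; conversion down match; particulate in product match; pressure drop high miss; viscosity out of range match; yield down miss; level alarm match; selectivity up miss
(B) filter breakthrough — fails on outlet temperature low, particulate in product, yield down, selectivity up (predicts outlet temperature high, not outlet temperature low)
(C) pump cavitation — outlet temperature low match; conversion down match; particulate in product match; pressure drop high match; viscosity out of range match; yield down miss; level alarm match; selectivity up match
(D) control-valve stiction — outlet temperature low miss; conversion down miss; particulate in product miss; pressure drop high miss; viscosity out of range match; yield down miss; level alarm miss; selectivity up miss
(E) column flooding — fails on pressure drop high, yield down, level alarm, selectivity up (predicts pressure drop low, not pressure drop high; predicts selectivity down, not selectivity up)
(F) sensor drift — accounts for every observation (conversion down through particulate in product → conversion down)
Only (F) is consistent with every observation.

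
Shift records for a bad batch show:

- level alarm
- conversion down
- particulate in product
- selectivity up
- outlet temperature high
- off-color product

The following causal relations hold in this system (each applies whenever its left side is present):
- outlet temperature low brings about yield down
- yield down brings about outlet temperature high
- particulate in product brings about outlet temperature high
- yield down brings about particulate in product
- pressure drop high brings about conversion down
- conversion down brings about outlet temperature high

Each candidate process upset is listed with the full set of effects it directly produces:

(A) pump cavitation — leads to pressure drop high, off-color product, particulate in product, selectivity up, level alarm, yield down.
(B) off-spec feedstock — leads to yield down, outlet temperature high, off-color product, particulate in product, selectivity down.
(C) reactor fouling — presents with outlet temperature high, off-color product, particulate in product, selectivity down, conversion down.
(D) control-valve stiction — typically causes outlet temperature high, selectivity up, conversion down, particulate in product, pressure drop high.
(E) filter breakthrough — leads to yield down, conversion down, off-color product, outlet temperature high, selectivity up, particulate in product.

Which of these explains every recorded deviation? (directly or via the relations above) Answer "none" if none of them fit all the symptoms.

A

Testing each hypothesis:
(A) pump cavitation — level alarm ✓; conversion down ✓ (via pressure drop high → conversion down); particulate in product ✓; selectivity up ✓; outlet temperature high ✓ (via particulate in product → outlet temperature high); off-color product ✓
(B) off-spec feedstock — level alarm ✗; conversion down ✗; particulate in product ✓; selectivity up ✗; outlet temperature high ✓; off-color product ✓
(C) reactor fouling — level alarm ✗; conversion down ✓; particulate in product ✓; selectivity up ✗; outlet temperature high ✓; off-color product ✓
(D) control-valve stiction — level alarm ✗; conversion down ✓; particulate in product ✓; selectivity up ✓; outlet temperature high ✓; off-color product ✗
(E) filter breakthrough — level alarm ✗; conversion down ✓; particulate in product ✓; selectivity up ✓; outlet temperature high ✓; off-color product ✓
(A) is the only candidate with no mismatches.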